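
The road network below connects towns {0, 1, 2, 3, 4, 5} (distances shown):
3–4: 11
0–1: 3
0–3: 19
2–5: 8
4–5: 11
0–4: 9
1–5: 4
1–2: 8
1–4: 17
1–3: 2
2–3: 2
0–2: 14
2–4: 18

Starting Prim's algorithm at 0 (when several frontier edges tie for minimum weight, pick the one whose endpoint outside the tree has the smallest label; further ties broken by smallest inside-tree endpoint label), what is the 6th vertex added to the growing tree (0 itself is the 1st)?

Prim, starting at 0.
Step 1: frontier [0–1 3, 0–4 9, 0–2 14, 0–3 19] → take 0–1 (3); add 1.
Step 2: frontier [0–4 9, 0–2 14, 0–3 19, 1–3 2, 1–5 4, 1–2 8, 1–4 17] → take 1–3 (2); add 3.
Step 3: frontier [0–4 9, 0–2 14, 1–5 4, 1–2 8, 1–4 17, 2–3 2, 3–4 11] → take 2–3 (2); add 2.
Step 4: frontier [0–4 9, 1–5 4, 1–4 17, 2–5 8, 2–4 18, 3–4 11] → take 1–5 (4); add 5.
Step 5: frontier [0–4 9, 1–4 17, 2–4 18, 3–4 11, 4–5 11] → take 0–4 (9); add 4.
Vertex order: 0, 1, 3, 2, 5, 4. The 6th vertex is 4.

4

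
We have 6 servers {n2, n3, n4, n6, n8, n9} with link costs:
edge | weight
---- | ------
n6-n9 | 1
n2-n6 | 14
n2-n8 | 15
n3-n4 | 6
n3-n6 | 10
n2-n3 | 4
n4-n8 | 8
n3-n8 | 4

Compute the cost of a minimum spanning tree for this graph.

25

Kruskal: consider edges lightest-first.
n6-n9 (1): add — endpoints in different components.
n2-n3 (4): add — endpoints in different components.
n3-n8 (4): add — endpoints in different components.
n3-n4 (6): add — endpoints in different components.
n4-n8 (8): skip — n8 and n4 already connected.
n3-n6 (10): add — endpoints in different components.
MST edges: n6-n9, n2-n3, n3-n8, n3-n4, n3-n6; total weight 1+4+4+6+10 = 25.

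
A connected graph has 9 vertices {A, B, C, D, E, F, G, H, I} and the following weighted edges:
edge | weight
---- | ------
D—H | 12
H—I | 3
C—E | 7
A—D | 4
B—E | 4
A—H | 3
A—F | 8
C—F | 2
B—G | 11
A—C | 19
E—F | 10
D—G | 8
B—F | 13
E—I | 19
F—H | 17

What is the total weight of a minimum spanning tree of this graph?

Sort edges by weight, then run Kruskal:
C—F (2): add — endpoints in different components.
A—H (3): add — endpoints in different components.
H—I (3): add — endpoints in different components.
A—D (4): add — endpoints in different components.
B—E (4): add — endpoints in different components.
C—E (7): add — endpoints in different components.
A—F (8): add — endpoints in different components.
D—G (8): add — endpoints in different components.
MST edges: C—F, A—H, H—I, A—D, B—E, C—E, A—F, D—G; total weight 2+3+3+4+4+7+8+8 = 39.

39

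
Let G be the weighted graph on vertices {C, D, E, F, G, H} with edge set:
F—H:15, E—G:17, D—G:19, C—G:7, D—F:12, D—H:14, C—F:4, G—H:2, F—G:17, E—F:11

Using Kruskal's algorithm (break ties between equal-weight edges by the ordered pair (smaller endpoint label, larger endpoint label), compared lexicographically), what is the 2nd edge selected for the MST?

Kruskal: consider edges lightest-first.
G—H (2): add — endpoints in different components.
C—F (4): add — endpoints in different components.
C—G (7): add — endpoints in different components.
E—F (11): add — endpoints in different components.
D—F (12): add — endpoints in different components.
The 2nd edge added is C—F.

C-F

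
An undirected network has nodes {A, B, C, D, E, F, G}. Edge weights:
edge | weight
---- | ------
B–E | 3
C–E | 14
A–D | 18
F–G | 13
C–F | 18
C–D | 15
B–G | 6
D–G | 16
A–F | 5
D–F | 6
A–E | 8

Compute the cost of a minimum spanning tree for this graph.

42

Kruskal's algorithm — process edges by increasing weight (ties by edge label):
B–E (3): add. Components now {A} {B,E} {C} {D} {F} {G}
A–F (5): add. Components now {A,F} {B,E} {C} {D} {G}
B–G (6): add. Components now {A,F} {B,E,G} {C} {D}
D–F (6): add. Components now {A,D,F} {B,E,G} {C}
A–E (8): add. Components now {A,B,D,E,F,G} {C}
F–G (13): skip — F and G already connected.
C–E (14): add. Components now {A,B,C,D,E,F,G}
MST edges: B–E, A–F, B–G, D–F, A–E, C–E; total weight 3+5+6+6+8+14 = 42.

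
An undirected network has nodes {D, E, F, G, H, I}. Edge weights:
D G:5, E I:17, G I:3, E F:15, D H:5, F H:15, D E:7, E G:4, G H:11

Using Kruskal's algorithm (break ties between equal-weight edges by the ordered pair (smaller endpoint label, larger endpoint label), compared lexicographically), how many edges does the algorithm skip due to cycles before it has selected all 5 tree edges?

2

Kruskal: consider edges lightest-first.
G I (3): add — endpoints in different components.
E G (4): add — endpoints in different components.
D G (5): add — endpoints in different components.
D H (5): add — endpoints in different components.
D E (7): skip — D and E already connected.
G H (11): skip — G and H already connected.
E F (15): add — endpoints in different components.
Edges rejected before the tree was complete: 2.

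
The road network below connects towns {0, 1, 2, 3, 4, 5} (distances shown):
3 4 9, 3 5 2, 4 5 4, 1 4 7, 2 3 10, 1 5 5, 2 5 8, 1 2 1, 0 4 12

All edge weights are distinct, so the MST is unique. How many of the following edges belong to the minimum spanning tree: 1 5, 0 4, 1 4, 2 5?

Kruskal: consider edges lightest-first.
1 2 (1): add. Components now {0} {1,2} {3} {4} {5}
3 5 (2): add. Components now {0} {1,2} {3,5} {4}
4 5 (4): add. Components now {0} {1,2} {3,4,5}
1 5 (5): add. Components now {0} {1,2,3,4,5}
1 4 (7): skip — 1 and 4 already connected.
2 5 (8): skip — 2 and 5 already connected.
3 4 (9): skip — 3 and 4 already connected.
2 3 (10): skip — 2 and 3 already connected.
0 4 (12): add. Components now {0,1,2,3,4,5}
MST edge set: {1 2, 3 5, 4 5, 1 5, 0 4}.
Of the listed edges, {1 5, 0 4} are in the MST → 2.

2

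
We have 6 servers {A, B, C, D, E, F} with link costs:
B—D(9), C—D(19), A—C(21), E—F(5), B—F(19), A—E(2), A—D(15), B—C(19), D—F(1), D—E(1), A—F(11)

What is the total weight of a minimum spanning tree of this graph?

Grow the tree from F using Prim:
Step 1: cheapest edge leaving the tree is D—F (1); add D.
Step 2: cheapest edge leaving the tree is D—E (1); add E.
Step 3: cheapest edge leaving the tree is A—E (2); add A.
Step 4: cheapest edge leaving the tree is B—D (9); add B.
Step 5: cheapest edge leaving the tree is B—C (19); add C.
MST edges: D—F, D—E, A—E, B—D, B—C; total weight 1+1+2+9+19 = 32.

32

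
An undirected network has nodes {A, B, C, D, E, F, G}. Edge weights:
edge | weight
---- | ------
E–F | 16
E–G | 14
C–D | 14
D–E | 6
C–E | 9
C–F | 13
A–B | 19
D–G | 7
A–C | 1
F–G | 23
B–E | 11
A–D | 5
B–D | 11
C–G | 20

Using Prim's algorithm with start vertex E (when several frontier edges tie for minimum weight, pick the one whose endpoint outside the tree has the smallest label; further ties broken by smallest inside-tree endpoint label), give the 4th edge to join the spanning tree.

D-G

Grow the tree from E using Prim:
Step 1: frontier [D–E 6, C–E 9, B–E 11, E–G 14, E–F 16] → take D–E (6); add D.
Step 2: frontier [A–D 5, D–G 7, B–D 11, C–D 14, C–E 9, B–E 11, E–G 14, E–F 16] → take A–D (5); add A.
Step 3: frontier [A–C 1, A–B 19, D–G 7, B–D 11, C–D 14, C–E 9, B–E 11, E–G 14, E–F 16] → take A–C (1); add C.
Step 4: frontier [A–B 19, C–F 13, C–G 20, D–G 7, B–D 11, B–E 11, E–G 14, E–F 16] → take D–G (7); add G.
Step 5: frontier [A–B 19, C–F 13, B–D 11, B–E 11, E–F 16, F–G 23] → take B–D (11); add B.
Step 6: frontier [C–F 13, E–F 16, F–G 23] → take C–F (13); add F.
The 4th edge added is D–G.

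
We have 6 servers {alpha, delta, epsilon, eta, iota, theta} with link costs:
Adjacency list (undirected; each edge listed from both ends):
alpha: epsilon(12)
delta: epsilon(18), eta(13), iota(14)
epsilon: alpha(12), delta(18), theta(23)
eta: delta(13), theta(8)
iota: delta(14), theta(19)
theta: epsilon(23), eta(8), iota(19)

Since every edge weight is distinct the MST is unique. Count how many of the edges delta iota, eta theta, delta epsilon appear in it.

3

Kruskal: consider edges lightest-first.
eta theta (8): add — endpoints in different components.
alpha epsilon (12): add — endpoints in different components.
delta eta (13): add — endpoints in different components.
delta iota (14): add — endpoints in different components.
delta epsilon (18): add — endpoints in different components.
MST edge set: {eta theta, alpha epsilon, delta eta, delta iota, delta epsilon}.
Of the listed edges, {delta iota, eta theta, delta epsilon} are in the MST → 3.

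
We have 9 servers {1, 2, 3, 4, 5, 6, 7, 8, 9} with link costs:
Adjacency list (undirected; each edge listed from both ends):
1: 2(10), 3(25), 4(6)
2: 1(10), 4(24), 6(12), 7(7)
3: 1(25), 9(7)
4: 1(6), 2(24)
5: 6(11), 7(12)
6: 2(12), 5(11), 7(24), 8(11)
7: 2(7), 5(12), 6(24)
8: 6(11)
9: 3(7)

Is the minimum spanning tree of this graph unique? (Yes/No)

Kruskal: consider edges lightest-first.
1—4 (6): add — endpoints in different components.
2—7 (7): add — endpoints in different components.
3—9 (7): add — endpoints in different components.
1—2 (10): add — endpoints in different components.
5—6 (11): add — endpoints in different components.
6—8 (11): add — endpoints in different components.
2—6 (12): add — endpoints in different components.
5—7 (12): skip — 5 and 7 already connected.
2—4 (24): skip — 2 and 4 already connected.
6—7 (24): skip — 6 and 7 already connected.
1—3 (25): add — endpoints in different components.
Non-tree edge 5—7 has weight 12, equal to the heaviest edge on its tree cycle — swapping gives another MST of the same weight. Not unique.

No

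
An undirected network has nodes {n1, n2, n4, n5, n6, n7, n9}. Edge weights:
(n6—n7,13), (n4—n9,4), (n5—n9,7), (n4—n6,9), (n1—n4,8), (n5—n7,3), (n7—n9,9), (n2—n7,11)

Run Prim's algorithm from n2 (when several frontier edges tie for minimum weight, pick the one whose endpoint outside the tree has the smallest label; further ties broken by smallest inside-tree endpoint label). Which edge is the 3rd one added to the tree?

Prim's algorithm from n2:
Step 1: cheapest edge leaving the tree is n2—n7 (11); add n7.
Step 2: cheapest edge leaving the tree is n5—n7 (3); add n5.
Step 3: cheapest edge leaving the tree is n5—n9 (7); add n9.
Step 4: cheapest edge leaving the tree is n4—n9 (4); add n4.
Step 5: cheapest edge leaving the tree is n1—n4 (8); add n1.
Step 6: cheapest edge leaving the tree is n4—n6 (9); add n6.
The 3rd edge added is n5—n9.

n5-n9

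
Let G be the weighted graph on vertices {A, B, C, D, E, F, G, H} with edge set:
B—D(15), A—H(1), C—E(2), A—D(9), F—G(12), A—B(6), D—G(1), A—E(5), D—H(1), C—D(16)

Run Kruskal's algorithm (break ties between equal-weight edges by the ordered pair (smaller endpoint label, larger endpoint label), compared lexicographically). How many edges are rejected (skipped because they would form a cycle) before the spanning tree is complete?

1

Kruskal's algorithm — process edges by increasing weight (ties by edge label):
A—H (1): add — endpoints in different components.
D—G (1): add — endpoints in different components.
D—H (1): add — endpoints in different components.
C—E (2): add — endpoints in different components.
A—E (5): add — endpoints in different components.
A—B (6): add — endpoints in different components.
A—D (9): skip — A and D already connected.
F—G (12): add — endpoints in different components.
Edges rejected before the tree was complete: 1.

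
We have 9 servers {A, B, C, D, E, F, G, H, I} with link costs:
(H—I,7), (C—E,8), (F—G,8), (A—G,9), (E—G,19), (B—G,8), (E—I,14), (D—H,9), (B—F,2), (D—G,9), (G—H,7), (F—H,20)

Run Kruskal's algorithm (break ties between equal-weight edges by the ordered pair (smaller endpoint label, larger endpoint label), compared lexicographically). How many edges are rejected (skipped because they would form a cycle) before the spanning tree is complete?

Sort edges by weight, then run Kruskal:
B—F (2): add — endpoints in different components.
G—H (7): add — endpoints in different components.
H—I (7): add — endpoints in different components.
B—G (8): add — endpoints in different components.
C—E (8): add — endpoints in different components.
F—G (8): skip — F and G already connected.
A—G (9): add — endpoints in different components.
D—G (9): add — endpoints in different components.
D—H (9): skip — D and H already connected.
E—I (14): add — endpoints in different components.
Edges rejected before the tree was complete: 2.

2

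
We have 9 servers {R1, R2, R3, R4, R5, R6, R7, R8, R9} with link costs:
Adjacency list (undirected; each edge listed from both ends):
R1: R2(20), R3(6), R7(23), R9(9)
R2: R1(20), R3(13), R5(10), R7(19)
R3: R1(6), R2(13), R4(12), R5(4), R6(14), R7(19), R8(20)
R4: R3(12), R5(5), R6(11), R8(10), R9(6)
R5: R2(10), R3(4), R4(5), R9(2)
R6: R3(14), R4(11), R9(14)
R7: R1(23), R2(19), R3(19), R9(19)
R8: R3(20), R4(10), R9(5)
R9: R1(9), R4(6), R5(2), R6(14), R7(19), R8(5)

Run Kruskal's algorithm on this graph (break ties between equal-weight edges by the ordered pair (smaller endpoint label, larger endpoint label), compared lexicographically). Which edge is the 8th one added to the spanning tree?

Kruskal's algorithm — process edges by increasing weight (ties by edge label):
R5–R9 (2): add — endpoints in different components.
R3–R5 (4): add — endpoints in different components.
R4–R5 (5): add — endpoints in different components.
R8–R9 (5): add — endpoints in different components.
R1–R3 (6): add — endpoints in different components.
R4–R9 (6): skip — R9 and R4 already connected.
R1–R9 (9): skip — R9 and R1 already connected.
R2–R5 (10): add — endpoints in different components.
R4–R8 (10): skip — R4 and R8 already connected.
R4–R6 (11): add — endpoints in different components.
R3–R4 (12): skip — R4 and R3 already connected.
R2–R3 (13): skip — R2 and R3 already connected.
R3–R6 (14): skip — R6 and R3 already connected.
R6–R9 (14): skip — R9 and R6 already connected.
R2–R7 (19): add — endpoints in different components.
The 8th edge added is R2–R7.

R2-R7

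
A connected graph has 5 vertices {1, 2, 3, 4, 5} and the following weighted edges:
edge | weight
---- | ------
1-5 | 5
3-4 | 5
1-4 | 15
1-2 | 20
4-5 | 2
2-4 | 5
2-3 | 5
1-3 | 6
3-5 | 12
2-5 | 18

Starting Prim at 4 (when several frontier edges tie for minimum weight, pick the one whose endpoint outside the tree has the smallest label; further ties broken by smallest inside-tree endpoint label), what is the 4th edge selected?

Grow the tree from 4 using Prim:
Step 1: frontier [4-5 2, 2-4 5, 3-4 5, 1-4 15] → take 4-5 (2); add 5.
Step 2: frontier [2-4 5, 3-4 5, 1-4 15, 1-5 5, 3-5 12, 2-5 18] → take 1-5 (5); add 1.
Step 3: frontier [1-3 6, 1-2 20, 2-4 5, 3-4 5, 3-5 12, 2-5 18] → take 2-4 (5); add 2.
Step 4: frontier [1-3 6, 2-3 5, 3-4 5, 3-5 12] → take 2-3 (5); add 3.
The 4th edge added is 2-3.

2-3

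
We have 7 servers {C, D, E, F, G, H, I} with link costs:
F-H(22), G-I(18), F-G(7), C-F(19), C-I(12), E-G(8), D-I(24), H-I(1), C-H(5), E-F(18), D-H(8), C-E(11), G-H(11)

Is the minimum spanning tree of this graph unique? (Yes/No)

No

Kruskal's algorithm — process edges by increasing weight (ties by edge label):
H-I (1): add. Components now {C} {D} {E} {F} {G} {H,I}
C-H (5): add. Components now {C,H,I} {D} {E} {F} {G}
F-G (7): add. Components now {C,H,I} {D} {E} {F,G}
D-H (8): add. Components now {C,D,H,I} {E} {F,G}
E-G (8): add. Components now {C,D,H,I} {E,F,G}
C-E (11): add. Components now {C,D,E,F,G,H,I}
Non-tree edge G-H has weight 11, equal to the heaviest edge on its tree cycle — swapping gives another MST of the same weight. Not unique.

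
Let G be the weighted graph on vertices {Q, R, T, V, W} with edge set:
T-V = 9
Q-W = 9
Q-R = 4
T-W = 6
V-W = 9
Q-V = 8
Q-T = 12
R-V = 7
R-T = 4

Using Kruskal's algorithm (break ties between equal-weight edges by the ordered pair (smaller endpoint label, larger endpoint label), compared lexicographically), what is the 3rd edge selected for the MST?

Sort edges by weight, then run Kruskal:
Q-R (4): add — endpoints in different components.
R-T (4): add — endpoints in different components.
T-W (6): add — endpoints in different components.
R-V (7): add — endpoints in different components.
The 3rd edge added is T-W.

T-W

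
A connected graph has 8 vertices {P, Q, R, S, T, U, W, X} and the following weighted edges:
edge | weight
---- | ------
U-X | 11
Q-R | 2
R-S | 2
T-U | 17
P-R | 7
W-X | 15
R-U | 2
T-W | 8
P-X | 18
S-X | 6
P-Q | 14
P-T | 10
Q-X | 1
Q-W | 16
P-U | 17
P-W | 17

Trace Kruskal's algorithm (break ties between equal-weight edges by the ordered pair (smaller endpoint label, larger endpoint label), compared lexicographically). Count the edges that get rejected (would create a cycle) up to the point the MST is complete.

1

Kruskal's algorithm — process edges by increasing weight (ties by edge label):
Q-X (1): add — endpoints in different components.
Q-R (2): add — endpoints in different components.
R-S (2): add — endpoints in different components.
R-U (2): add — endpoints in different components.
S-X (6): skip — X and S already connected.
P-R (7): add — endpoints in different components.
T-W (8): add — endpoints in different components.
P-T (10): add — endpoints in different components.
Edges rejected before the tree was complete: 1.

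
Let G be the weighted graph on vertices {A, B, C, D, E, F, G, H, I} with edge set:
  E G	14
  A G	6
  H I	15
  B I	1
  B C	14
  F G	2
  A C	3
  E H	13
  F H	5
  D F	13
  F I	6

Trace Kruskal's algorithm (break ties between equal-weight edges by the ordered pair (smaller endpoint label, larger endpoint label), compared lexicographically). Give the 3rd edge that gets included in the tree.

A-C

Kruskal's algorithm — process edges by increasing weight (ties by edge label):
B I (1): add — endpoints in different components.
F G (2): add — endpoints in different components.
A C (3): add — endpoints in different components.
F H (5): add — endpoints in different components.
A G (6): add — endpoints in different components.
F I (6): add — endpoints in different components.
D F (13): add — endpoints in different components.
E H (13): add — endpoints in different components.
The 3rd edge added is A C.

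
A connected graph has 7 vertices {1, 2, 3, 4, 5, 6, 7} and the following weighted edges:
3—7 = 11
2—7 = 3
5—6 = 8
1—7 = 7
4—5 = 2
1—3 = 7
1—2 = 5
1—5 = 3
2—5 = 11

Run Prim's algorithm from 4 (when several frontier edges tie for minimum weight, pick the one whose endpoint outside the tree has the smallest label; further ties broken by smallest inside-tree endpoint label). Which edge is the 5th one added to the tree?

1-3

Prim, starting at 4.
Step 1: frontier [4—5 2] → take 4—5 (2); add 5.
Step 2: frontier [1—5 3, 5—6 8, 2—5 11] → take 1—5 (3); add 1.
Step 3: frontier [1—2 5, 1—3 7, 1—7 7, 5—6 8, 2—5 11] → take 1—2 (5); add 2.
Step 4: frontier [1—3 7, 1—7 7, 2—7 3, 5—6 8] → take 2—7 (3); add 7.
Step 5: frontier [1—3 7, 5—6 8, 3—7 11] → take 1—3 (7); add 3.
Step 6: frontier [5—6 8] → take 5—6 (8); add 6.
The 5th edge added is 1—3.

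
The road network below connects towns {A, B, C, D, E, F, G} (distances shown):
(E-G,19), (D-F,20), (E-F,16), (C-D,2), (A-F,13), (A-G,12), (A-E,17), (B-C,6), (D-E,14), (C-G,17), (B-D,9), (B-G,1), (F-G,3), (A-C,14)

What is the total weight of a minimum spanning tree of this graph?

Kruskal's algorithm — process edges by increasing weight (ties by edge label):
B-G (1): add. Components now {A} {B,G} {C} {D} {E} {F}
C-D (2): add. Components now {A} {B,G} {C,D} {E} {F}
F-G (3): add. Components now {A} {B,F,G} {C,D} {E}
B-C (6): add. Components now {A} {B,C,D,F,G} {E}
B-D (9): skip — B and D already connected.
A-G (12): add. Components now {A,B,C,D,F,G} {E}
A-F (13): skip — A and F already connected.
A-C (14): skip — A and C already connected.
D-E (14): add. Components now {A,B,C,D,E,F,G}
MST edges: B-G, C-D, F-G, B-C, A-G, D-E; total weight 1+2+3+6+12+14 = 38.

38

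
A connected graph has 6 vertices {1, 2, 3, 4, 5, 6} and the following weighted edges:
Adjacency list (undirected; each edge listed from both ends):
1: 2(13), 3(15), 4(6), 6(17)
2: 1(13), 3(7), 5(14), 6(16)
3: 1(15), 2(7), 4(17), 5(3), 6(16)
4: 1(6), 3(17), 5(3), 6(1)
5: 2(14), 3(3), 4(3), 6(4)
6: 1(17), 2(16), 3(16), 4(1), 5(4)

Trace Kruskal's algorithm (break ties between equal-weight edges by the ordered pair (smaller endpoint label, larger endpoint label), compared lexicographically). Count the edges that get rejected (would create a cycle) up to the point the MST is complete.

1

Kruskal: consider edges lightest-first.
4-6 (1): add. Components now {1} {2} {3} {4,6} {5}
3-5 (3): add. Components now {1} {2} {3,5} {4,6}
4-5 (3): add. Components now {1} {2} {3,4,5,6}
5-6 (4): skip — 5 and 6 already connected.
1-4 (6): add. Components now {1,3,4,5,6} {2}
2-3 (7): add. Components now {1,2,3,4,5,6}
Edges rejected before the tree was complete: 1.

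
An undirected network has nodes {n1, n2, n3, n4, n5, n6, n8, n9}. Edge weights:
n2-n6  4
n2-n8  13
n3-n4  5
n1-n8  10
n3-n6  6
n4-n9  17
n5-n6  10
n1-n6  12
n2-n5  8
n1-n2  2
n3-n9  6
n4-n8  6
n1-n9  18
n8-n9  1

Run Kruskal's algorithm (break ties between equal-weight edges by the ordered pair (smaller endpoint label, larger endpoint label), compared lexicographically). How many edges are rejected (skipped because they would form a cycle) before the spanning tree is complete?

Sort edges by weight, then run Kruskal:
n8-n9 (1): add — endpoints in different components.
n1-n2 (2): add — endpoints in different components.
n2-n6 (4): add — endpoints in different components.
n3-n4 (5): add — endpoints in different components.
n3-n6 (6): add — endpoints in different components.
n3-n9 (6): add — endpoints in different components.
n4-n8 (6): skip — n8 and n4 already connected.
n2-n5 (8): add — endpoints in different components.
Edges rejected before the tree was complete: 1.

1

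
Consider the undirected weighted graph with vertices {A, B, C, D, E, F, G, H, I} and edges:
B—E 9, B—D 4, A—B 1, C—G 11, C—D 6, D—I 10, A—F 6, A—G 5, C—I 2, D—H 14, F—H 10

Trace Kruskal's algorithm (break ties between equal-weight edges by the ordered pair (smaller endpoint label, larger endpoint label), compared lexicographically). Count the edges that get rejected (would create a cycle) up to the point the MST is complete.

1

Sort edges by weight, then run Kruskal:
A—B (1): add — endpoints in different components.
C—I (2): add — endpoints in different components.
B—D (4): add — endpoints in different components.
A—G (5): add — endpoints in different components.
A—F (6): add — endpoints in different components.
C—D (6): add — endpoints in different components.
B—E (9): add — endpoints in different components.
D—I (10): skip — D and I already connected.
F—H (10): add — endpoints in different components.
Edges rejected before the tree was complete: 1.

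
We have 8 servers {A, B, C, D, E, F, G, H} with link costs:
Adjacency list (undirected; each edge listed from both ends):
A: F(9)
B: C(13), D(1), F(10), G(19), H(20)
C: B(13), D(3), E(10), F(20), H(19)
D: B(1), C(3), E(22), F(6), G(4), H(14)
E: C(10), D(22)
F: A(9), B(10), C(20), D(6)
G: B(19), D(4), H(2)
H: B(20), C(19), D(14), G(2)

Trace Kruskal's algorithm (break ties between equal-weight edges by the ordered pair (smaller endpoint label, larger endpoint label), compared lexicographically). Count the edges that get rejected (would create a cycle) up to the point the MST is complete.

Kruskal's algorithm — process edges by increasing weight (ties by edge label):
B D (1): add — endpoints in different components.
G H (2): add — endpoints in different components.
C D (3): add — endpoints in different components.
D G (4): add — endpoints in different components.
D F (6): add — endpoints in different components.
A F (9): add — endpoints in different components.
B F (10): skip — B and F already connected.
C E (10): add — endpoints in different components.
Edges rejected before the tree was complete: 1.

1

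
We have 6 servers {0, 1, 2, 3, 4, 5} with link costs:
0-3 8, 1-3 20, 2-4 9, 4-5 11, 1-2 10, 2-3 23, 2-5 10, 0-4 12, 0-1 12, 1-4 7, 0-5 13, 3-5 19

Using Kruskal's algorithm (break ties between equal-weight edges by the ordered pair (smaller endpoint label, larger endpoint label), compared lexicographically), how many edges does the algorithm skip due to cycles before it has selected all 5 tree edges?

Kruskal: consider edges lightest-first.
1-4 (7): add — endpoints in different components.
0-3 (8): add — endpoints in different components.
2-4 (9): add — endpoints in different components.
1-2 (10): skip — 1 and 2 already connected.
2-5 (10): add — endpoints in different components.
4-5 (11): skip — 4 and 5 already connected.
0-1 (12): add — endpoints in different components.
Edges rejected before the tree was complete: 2.

2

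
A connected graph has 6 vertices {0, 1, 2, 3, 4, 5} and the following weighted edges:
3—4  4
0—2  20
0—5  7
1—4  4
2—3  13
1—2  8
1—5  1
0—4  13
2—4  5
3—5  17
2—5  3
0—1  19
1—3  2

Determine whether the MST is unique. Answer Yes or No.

Kruskal: consider edges lightest-first.
1—5 (1): add — endpoints in different components.
1—3 (2): add — endpoints in different components.
2—5 (3): add — endpoints in different components.
1—4 (4): add — endpoints in different components.
3—4 (4): skip — 3 and 4 already connected.
2—4 (5): skip — 2 and 4 already connected.
0—5 (7): add — endpoints in different components.
Non-tree edge 3—4 has weight 4, equal to the heaviest edge on its tree cycle — swapping gives another MST of the same weight. Not unique.

No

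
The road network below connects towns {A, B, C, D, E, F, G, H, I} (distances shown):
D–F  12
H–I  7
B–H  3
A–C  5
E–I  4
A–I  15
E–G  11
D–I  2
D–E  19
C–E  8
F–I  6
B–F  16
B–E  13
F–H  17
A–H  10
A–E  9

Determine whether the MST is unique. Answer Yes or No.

Yes

Kruskal's algorithm — process edges by increasing weight (ties by edge label):
D–I (2): add — endpoints in different components.
B–H (3): add — endpoints in different components.
E–I (4): add — endpoints in different components.
A–C (5): add — endpoints in different components.
F–I (6): add — endpoints in different components.
H–I (7): add — endpoints in different components.
C–E (8): add — endpoints in different components.
A–E (9): skip — A and E already connected.
A–H (10): skip — A and H already connected.
E–G (11): add — endpoints in different components.
Every non-tree edge has weight strictly greater than the heaviest edge on the tree path between its endpoints, so the MST is unique.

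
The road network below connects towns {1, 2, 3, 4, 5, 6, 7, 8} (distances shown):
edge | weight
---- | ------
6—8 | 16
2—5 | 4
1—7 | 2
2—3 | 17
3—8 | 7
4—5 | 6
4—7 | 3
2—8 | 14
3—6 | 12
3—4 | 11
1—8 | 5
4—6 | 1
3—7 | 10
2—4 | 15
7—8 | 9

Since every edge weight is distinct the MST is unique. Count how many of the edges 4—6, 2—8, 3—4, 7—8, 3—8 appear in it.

2

Sort edges by weight, then run Kruskal:
4—6 (1): add — endpoints in different components.
1—7 (2): add — endpoints in different components.
4—7 (3): add — endpoints in different components.
2—5 (4): add — endpoints in different components.
1—8 (5): add — endpoints in different components.
4—5 (6): add — endpoints in different components.
3—8 (7): add — endpoints in different components.
MST edge set: {4—6, 1—7, 4—7, 2—5, 1—8, 4—5, 3—8}.
Of the listed edges, {4—6, 3—8} are in the MST → 2.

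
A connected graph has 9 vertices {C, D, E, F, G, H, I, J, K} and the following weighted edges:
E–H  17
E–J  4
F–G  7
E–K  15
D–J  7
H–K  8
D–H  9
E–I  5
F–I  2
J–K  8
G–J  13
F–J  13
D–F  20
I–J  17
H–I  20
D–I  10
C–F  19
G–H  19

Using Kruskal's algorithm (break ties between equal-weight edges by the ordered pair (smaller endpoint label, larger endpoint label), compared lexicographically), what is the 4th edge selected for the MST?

Sort edges by weight, then run Kruskal:
F–I (2): add — endpoints in different components.
E–J (4): add — endpoints in different components.
E–I (5): add — endpoints in different components.
D–J (7): add — endpoints in different components.
F–G (7): add — endpoints in different components.
H–K (8): add — endpoints in different components.
J–K (8): add — endpoints in different components.
D–H (9): skip — D and H already connected.
D–I (10): skip — D and I already connected.
F–J (13): skip — F and J already connected.
G–J (13): skip — G and J already connected.
E–K (15): skip — E and K already connected.
E–H (17): skip — E and H already connected.
I–J (17): skip — I and J already connected.
C–F (19): add — endpoints in different components.
The 4th edge added is D–J.

D-J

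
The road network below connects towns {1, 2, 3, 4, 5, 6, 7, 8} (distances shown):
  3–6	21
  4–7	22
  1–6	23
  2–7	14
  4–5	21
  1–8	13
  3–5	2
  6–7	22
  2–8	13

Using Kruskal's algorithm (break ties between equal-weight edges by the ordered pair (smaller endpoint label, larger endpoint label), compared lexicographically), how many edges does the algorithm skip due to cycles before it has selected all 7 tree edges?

0

Kruskal's algorithm — process edges by increasing weight (ties by edge label):
3–5 (2): add — endpoints in different components.
1–8 (13): add — endpoints in different components.
2–8 (13): add — endpoints in different components.
2–7 (14): add — endpoints in different components.
3–6 (21): add — endpoints in different components.
4–5 (21): add — endpoints in different components.
4–7 (22): add — endpoints in different components.
Edges rejected before the tree was complete: 0.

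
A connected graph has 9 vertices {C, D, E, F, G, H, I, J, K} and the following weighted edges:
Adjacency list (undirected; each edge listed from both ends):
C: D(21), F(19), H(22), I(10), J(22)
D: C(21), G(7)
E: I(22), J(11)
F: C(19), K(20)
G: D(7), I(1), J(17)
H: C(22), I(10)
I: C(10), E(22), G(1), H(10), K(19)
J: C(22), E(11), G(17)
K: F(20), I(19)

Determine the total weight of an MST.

Grow the tree from J using Prim:
Step 1: frontier [E J 11, G J 17, C J 22] → take E J (11); add E.
Step 2: frontier [E I 22, G J 17, C J 22] → take G J (17); add G.
Step 3: frontier [E I 22, G I 1, D G 7, C J 22] → take G I (1); add I.
Step 4: frontier [D G 7, C I 10, H I 10, I K 19, C J 22] → take D G (7); add D.
Step 5: frontier [C D 21, C I 10, H I 10, I K 19, C J 22] → take C I (10); add C.
Step 6: frontier [C F 19, C H 22, H I 10, I K 19] → take H I (10); add H.
Step 7: frontier [C F 19, I K 19] → take C F (19); add F.
Step 8: frontier [F K 20, I K 19] → take I K (19); add K.
MST edges: E J, G J, G I, D G, C I, H I, C F, I K; total weight 11+17+1+7+10+10+19+19 = 94.

94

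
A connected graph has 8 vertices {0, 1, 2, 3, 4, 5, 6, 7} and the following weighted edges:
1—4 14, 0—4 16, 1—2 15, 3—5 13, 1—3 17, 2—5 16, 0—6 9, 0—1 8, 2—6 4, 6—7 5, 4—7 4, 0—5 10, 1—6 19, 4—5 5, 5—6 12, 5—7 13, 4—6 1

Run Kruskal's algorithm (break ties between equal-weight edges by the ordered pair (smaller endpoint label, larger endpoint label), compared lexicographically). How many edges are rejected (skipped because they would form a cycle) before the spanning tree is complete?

3

Kruskal: consider edges lightest-first.
4—6 (1): add — endpoints in different components.
2—6 (4): add — endpoints in different components.
4—7 (4): add — endpoints in different components.
4—5 (5): add — endpoints in different components.
6—7 (5): skip — 6 and 7 already connected.
0—1 (8): add — endpoints in different components.
0—6 (9): add — endpoints in different components.
0—5 (10): skip — 0 and 5 already connected.
5—6 (12): skip — 5 and 6 already connected.
3—5 (13): add — endpoints in different components.
Edges rejected before the tree was complete: 3.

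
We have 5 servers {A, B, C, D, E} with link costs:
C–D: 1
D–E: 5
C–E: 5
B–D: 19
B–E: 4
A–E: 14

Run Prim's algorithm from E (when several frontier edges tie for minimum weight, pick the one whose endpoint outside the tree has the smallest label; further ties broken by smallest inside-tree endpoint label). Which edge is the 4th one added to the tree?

A-E

Prim's algorithm from E:
Step 1: cheapest edge leaving the tree is B–E (4); add B.
Step 2: cheapest edge leaving the tree is C–E (5); add C.
Step 3: cheapest edge leaving the tree is C–D (1); add D.
Step 4: cheapest edge leaving the tree is A–E (14); add A.
The 4th edge added is A–E.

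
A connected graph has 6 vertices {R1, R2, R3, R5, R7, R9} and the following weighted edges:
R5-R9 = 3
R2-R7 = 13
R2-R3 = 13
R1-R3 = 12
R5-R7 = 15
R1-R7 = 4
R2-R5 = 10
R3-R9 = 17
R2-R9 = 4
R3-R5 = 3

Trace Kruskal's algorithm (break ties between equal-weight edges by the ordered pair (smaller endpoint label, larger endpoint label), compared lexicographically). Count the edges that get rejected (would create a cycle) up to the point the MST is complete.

Kruskal's algorithm — process edges by increasing weight (ties by edge label):
R3-R5 (3): add. Components now {R2} {R3,R5} {R9} {R1} {R7}
R5-R9 (3): add. Components now {R2} {R3,R5,R9} {R1} {R7}
R1-R7 (4): add. Components now {R2} {R3,R5,R9} {R1,R7}
R2-R9 (4): add. Components now {R2,R3,R5,R9} {R1,R7}
R2-R5 (10): skip — R2 and R5 already connected.
R1-R3 (12): add. Components now {R1,R2,R3,R5,R7,R9}
Edges rejected before the tree was complete: 1.

1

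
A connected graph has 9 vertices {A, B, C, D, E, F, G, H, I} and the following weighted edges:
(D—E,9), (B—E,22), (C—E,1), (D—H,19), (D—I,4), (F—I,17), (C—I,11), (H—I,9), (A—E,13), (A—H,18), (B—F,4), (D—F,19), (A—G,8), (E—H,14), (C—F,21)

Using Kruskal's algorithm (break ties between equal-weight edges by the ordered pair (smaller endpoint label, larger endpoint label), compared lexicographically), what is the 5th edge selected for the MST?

Kruskal's algorithm — process edges by increasing weight (ties by edge label):
C—E (1): add — endpoints in different components.
B—F (4): add — endpoints in different components.
D—I (4): add — endpoints in different components.
A—G (8): add — endpoints in different components.
D—E (9): add — endpoints in different components.
H—I (9): add — endpoints in different components.
C—I (11): skip — C and I already connected.
A—E (13): add — endpoints in different components.
E—H (14): skip — E and H already connected.
F—I (17): add — endpoints in different components.
The 5th edge added is D—E.

D-E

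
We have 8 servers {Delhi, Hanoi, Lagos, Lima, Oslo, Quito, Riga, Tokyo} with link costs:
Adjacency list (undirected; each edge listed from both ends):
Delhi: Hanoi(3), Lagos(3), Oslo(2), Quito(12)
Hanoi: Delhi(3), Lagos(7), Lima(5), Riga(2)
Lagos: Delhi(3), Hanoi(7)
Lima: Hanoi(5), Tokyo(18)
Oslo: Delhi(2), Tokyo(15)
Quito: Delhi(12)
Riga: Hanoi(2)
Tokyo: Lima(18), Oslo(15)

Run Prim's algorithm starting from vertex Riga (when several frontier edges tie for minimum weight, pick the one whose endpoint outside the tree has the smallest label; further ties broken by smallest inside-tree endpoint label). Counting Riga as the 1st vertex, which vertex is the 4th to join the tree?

Prim's algorithm from Riga:
Step 1: frontier [Hanoi–Riga 2] → take Hanoi–Riga (2); add Hanoi.
Step 2: frontier [Delhi–Hanoi 3, Hanoi–Lima 5, Hanoi–Lagos 7] → take Delhi–Hanoi (3); add Delhi.
Step 3: frontier [Delhi–Oslo 2, Delhi–Lagos 3, Delhi–Quito 12, Hanoi–Lima 5, Hanoi–Lagos 7] → take Delhi–Oslo (2); add Oslo.
Step 4: frontier [Delhi–Lagos 3, Delhi–Quito 12, Hanoi–Lima 5, Hanoi–Lagos 7, Oslo–Tokyo 15] → take Delhi–Lagos (3); add Lagos.
Step 5: frontier [Delhi–Quito 12, Hanoi–Lima 5, Oslo–Tokyo 15] → take Hanoi–Lima (5); add Lima.
Step 6: frontier [Delhi–Quito 12, Lima–Tokyo 18, Oslo–Tokyo 15] → take Delhi–Quito (12); add Quito.
Step 7: frontier [Lima–Tokyo 18, Oslo–Tokyo 15] → take Oslo–Tokyo (15); add Tokyo.
Vertex order: Riga, Hanoi, Delhi, Oslo, Lagos, Lima, Quito, Tokyo. The 4th vertex is Oslo.

Oslo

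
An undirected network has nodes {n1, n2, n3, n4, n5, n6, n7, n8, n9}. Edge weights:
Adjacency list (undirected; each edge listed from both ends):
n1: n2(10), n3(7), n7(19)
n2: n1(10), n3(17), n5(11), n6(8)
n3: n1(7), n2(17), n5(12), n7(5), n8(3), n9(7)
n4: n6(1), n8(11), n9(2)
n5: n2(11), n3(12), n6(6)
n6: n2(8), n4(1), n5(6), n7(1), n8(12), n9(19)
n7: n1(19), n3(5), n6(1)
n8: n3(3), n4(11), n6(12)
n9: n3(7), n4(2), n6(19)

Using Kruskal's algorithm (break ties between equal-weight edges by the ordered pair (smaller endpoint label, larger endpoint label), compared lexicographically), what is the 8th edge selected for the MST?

n2-n6

Kruskal's algorithm — process edges by increasing weight (ties by edge label):
n4-n6 (1): add — endpoints in different components.
n6-n7 (1): add — endpoints in different components.
n4-n9 (2): add — endpoints in different components.
n3-n8 (3): add — endpoints in different components.
n3-n7 (5): add — endpoints in different components.
n5-n6 (6): add — endpoints in different components.
n1-n3 (7): add — endpoints in different components.
n3-n9 (7): skip — n3 and n9 already connected.
n2-n6 (8): add — endpoints in different components.
The 8th edge added is n2-n6.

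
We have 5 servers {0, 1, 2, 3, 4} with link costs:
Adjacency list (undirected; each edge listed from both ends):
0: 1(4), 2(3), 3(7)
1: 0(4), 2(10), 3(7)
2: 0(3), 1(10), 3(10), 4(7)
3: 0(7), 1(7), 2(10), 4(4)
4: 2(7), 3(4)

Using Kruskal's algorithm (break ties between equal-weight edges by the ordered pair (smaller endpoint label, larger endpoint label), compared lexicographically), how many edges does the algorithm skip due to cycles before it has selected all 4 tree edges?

0

Kruskal: consider edges lightest-first.
0–2 (3): add. Components now {0,2} {1} {3} {4}
0–1 (4): add. Components now {0,1,2} {3} {4}
3–4 (4): add. Components now {0,1,2} {3,4}
0–3 (7): add. Components now {0,1,2,3,4}
Edges rejected before the tree was complete: 0.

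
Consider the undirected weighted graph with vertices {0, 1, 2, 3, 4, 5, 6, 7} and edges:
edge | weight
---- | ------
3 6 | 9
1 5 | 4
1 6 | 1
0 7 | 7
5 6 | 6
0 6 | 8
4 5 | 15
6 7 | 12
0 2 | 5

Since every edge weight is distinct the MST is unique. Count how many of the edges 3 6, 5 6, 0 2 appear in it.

2

Kruskal: consider edges lightest-first.
1 6 (1): add — endpoints in different components.
1 5 (4): add — endpoints in different components.
0 2 (5): add — endpoints in different components.
5 6 (6): skip — 5 and 6 already connected.
0 7 (7): add — endpoints in different components.
0 6 (8): add — endpoints in different components.
3 6 (9): add — endpoints in different components.
6 7 (12): skip — 6 and 7 already connected.
4 5 (15): add — endpoints in different components.
MST edge set: {1 6, 1 5, 0 2, 0 7, 0 6, 3 6, 4 5}.
Of the listed edges, {3 6, 0 2} are in the MST → 2.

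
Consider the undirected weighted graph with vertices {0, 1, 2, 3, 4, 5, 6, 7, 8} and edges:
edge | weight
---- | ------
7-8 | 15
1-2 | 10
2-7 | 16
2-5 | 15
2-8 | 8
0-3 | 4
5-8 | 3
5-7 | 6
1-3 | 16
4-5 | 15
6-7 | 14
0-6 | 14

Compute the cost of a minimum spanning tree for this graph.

Kruskal's algorithm — process edges by increasing weight (ties by edge label):
5-8 (3): add — endpoints in different components.
0-3 (4): add — endpoints in different components.
5-7 (6): add — endpoints in different components.
2-8 (8): add — endpoints in different components.
1-2 (10): add — endpoints in different components.
0-6 (14): add — endpoints in different components.
6-7 (14): add — endpoints in different components.
2-5 (15): skip — 2 and 5 already connected.
4-5 (15): add — endpoints in different components.
MST edges: 5-8, 0-3, 5-7, 2-8, 1-2, 0-6, 6-7, 4-5; total weight 3+4+6+8+10+14+14+15 = 74.

74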